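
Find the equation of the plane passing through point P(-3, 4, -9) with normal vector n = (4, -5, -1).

The plane through P with normal n = (a, b, c) satisfies n·(r - P) = 0,
i.e. ax + by + cz = a·x₀ + b·y₀ + c·z₀.
d = 4·(-3) + (-5)·4 + (-1)·(-9)
  = -12 - 20 + 9
  = -23
Equation: 4x - 5y - z = -23

4x - 5y - z = -23


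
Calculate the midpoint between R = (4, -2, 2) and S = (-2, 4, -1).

M = ((x₁+x₂)/2, (y₁+y₂)/2, (z₁+z₂)/2)
  = ((4 - 2)/2, (-2 + 4)/2, (2 - 1)/2)
  = (2/2, 2/2, 1/2)
  = (1, 1, 0.5)

(1, 1, 0.5)


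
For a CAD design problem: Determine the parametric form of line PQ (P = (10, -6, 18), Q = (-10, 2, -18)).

Direction vector d = Q - P = (-10 - 10, 2 + 6, -18 - 18) = (-20, 8, -36)
Parametric form r = P + t·d:
x = 10 - 20t, y = -6 + 8t, z = 18 - 36t

x = 10 - 20t, y = -6 + 8t, z = 18 - 36t


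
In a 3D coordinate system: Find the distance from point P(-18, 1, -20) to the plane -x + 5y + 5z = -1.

distance = |a·x₀ + b·y₀ + c·z₀ - d| / √(a² + b² + c²)
  = |(-1)·(-18) + 5·1 + 5·(-20) - (-1)| / √((-1)² + 5² + 5²)
  = |18 + 5 - 100 + 1| / √(1 + 25 + 25)
  = |-76| / √51
  = 76 / 7.141
  ≈ 10.64

10.64


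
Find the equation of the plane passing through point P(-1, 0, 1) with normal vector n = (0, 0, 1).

The plane through P with normal n = (a, b, c) satisfies n·(r - P) = 0,
i.e. ax + by + cz = a·x₀ + b·y₀ + c·z₀.
d = 0·(-1) + 0·0 + 1·1
  = 0 + 0 + 1
  = 1
Equation: z = 1

z = 1


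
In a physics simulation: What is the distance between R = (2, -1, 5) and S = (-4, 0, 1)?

d = √[(x₂-x₁)² + (y₂-y₁)² + (z₂-z₁)²]
  = √[(-6)² + 1² + (-4)²]
  = √[36 + 1 + 16]
  = √53
  ≈ 7.28

7.28


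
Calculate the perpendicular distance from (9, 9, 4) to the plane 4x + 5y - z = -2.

distance = |a·x₀ + b·y₀ + c·z₀ - d| / √(a² + b² + c²)
  = |4·9 + 5·9 + (-1)·4 - (-2)| / √(4² + 5² + (-1)²)
  = |36 + 45 - 4 + 2| / √(16 + 25 + 1)
  = |79| / √42
  = 79 / 6.481
  ≈ 12.19

12.19


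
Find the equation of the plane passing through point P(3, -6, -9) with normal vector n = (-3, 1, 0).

The plane through P with normal n = (a, b, c) satisfies n·(r - P) = 0,
i.e. ax + by + cz = a·x₀ + b·y₀ + c·z₀.
d = (-3)·3 + 1·(-6) + 0·(-9)
  = -9 - 6 + 0
  = -15
Equation: -3x + y = -15

-3x + y = -15


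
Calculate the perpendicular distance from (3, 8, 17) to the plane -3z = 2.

distance = |a·x₀ + b·y₀ + c·z₀ - d| / √(a² + b² + c²)
  = |0·3 + 0·8 + (-3)·17 - 2| / √(0² + 0² + (-3)²)
  = |0 + 0 - 51 - 2| / √(0 + 0 + 9)
  = |-53| / √9
  = 53 / 3
  ≈ 17.67

17.67


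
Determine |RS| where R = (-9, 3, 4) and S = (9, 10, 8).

d = √[(x₂-x₁)² + (y₂-y₁)² + (z₂-z₁)²]
  = √[18² + 7² + 4²]
  = √[324 + 49 + 16]
  = √389
  ≈ 19.72

19.72


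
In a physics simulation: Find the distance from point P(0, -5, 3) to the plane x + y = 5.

distance = |a·x₀ + b·y₀ + c·z₀ - d| / √(a² + b² + c²)
  = |1·0 + 1·(-5) + 0·3 - 5| / √(1² + 1² + 0²)
  = |0 - 5 + 0 - 5| / √(1 + 1 + 0)
  = |-10| / √2
  = 10 / 1.414
  ≈ 7.071

7.071


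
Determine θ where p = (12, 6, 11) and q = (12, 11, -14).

p·q = 12·12 + 6·11 + 11·(-14) = 144 + 66 - 154 = 56
|p| = √(12² + 6² + 11²) = √301 ≈ 17.35
|q| = √(12² + 11² + (-14)²) = √461 ≈ 21.47
cos θ = (p·q)/(|p||q|) = 56/(17.35·21.47) ≈ 0.1503
θ = arccos(0.1503) ≈ 81.35°

81.35°


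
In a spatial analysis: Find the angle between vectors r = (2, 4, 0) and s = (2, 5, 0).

r·s = 2·2 + 4·5 + 0·0 = 4 + 20 + 0 = 24
|r| = √(2² + 4² + 0²) = √20 ≈ 4.472
|s| = √(2² + 5² + 0²) = √29 ≈ 5.385
cos θ = (r·s)/(|r||s|) = 24/(4.472·5.385) ≈ 0.9965
θ = arccos(0.9965) ≈ 4.764°

4.764°


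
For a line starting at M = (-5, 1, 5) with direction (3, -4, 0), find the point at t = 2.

P(t) = M + t·d
  = (-5 + 3·2, 1 + (-4)·2, 5 + 0·2)
  = (-5 + 6, 1 - 8, 5 + 0)
  = (1, -7, 5)

(1, -7, 5)


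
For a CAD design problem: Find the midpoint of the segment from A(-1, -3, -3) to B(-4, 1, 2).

M = ((x₁+x₂)/2, (y₁+y₂)/2, (z₁+z₂)/2)
  = ((-1 - 4)/2, (-3 + 1)/2, (-3 + 2)/2)
  = (-5/2, -2/2, -1/2)
  = (-2.5, -1, -0.5)

(-2.5, -1, -0.5)


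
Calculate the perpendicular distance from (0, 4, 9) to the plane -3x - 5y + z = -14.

distance = |a·x₀ + b·y₀ + c·z₀ - d| / √(a² + b² + c²)
  = |(-3)·0 + (-5)·4 + 1·9 - (-14)| / √((-3)² + (-5)² + 1²)
  = |0 - 20 + 9 + 14| / √(9 + 25 + 1)
  = |3| / √35
  = 3 / 5.916
  ≈ 0.5071

0.5071


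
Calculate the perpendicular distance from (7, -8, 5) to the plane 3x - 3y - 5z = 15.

distance = |a·x₀ + b·y₀ + c·z₀ - d| / √(a² + b² + c²)
  = |3·7 + (-3)·(-8) + (-5)·5 - 15| / √(3² + (-3)² + (-5)²)
  = |21 + 24 - 25 - 15| / √(9 + 9 + 25)
  = |5| / √43
  = 5 / 6.557
  ≈ 0.7625

0.7625


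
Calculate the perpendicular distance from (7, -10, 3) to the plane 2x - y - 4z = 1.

distance = |a·x₀ + b·y₀ + c·z₀ - d| / √(a² + b² + c²)
  = |2·7 + (-1)·(-10) + (-4)·3 - 1| / √(2² + (-1)² + (-4)²)
  = |14 + 10 - 12 - 1| / √(4 + 1 + 16)
  = |11| / √21
  = 11 / 4.583
  ≈ 2.4

2.4


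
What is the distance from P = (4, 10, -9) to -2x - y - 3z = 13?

distance = |a·x₀ + b·y₀ + c·z₀ - d| / √(a² + b² + c²)
  = |(-2)·4 + (-1)·10 + (-3)·(-9) - 13| / √((-2)² + (-1)² + (-3)²)
  = |-8 - 10 + 27 - 13| / √(4 + 1 + 9)
  = |-4| / √14
  = 4 / 3.742
  ≈ 1.069

1.069


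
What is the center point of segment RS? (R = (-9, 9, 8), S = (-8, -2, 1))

M = ((x₁+x₂)/2, (y₁+y₂)/2, (z₁+z₂)/2)
  = ((-9 - 8)/2, (9 - 2)/2, (8 + 1)/2)
  = (-17/2, 7/2, 9/2)
  = (-8.5, 3.5, 4.5)

(-8.5, 3.5, 4.5)


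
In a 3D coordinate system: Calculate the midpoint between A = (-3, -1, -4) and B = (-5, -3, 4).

M = ((x₁+x₂)/2, (y₁+y₂)/2, (z₁+z₂)/2)
  = ((-3 - 5)/2, (-1 - 3)/2, (-4 + 4)/2)
  = (-8/2, -4/2, 0/2)
  = (-4, -2, 0)

(-4, -2, 0)


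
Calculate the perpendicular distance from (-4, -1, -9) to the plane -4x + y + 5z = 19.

distance = |a·x₀ + b·y₀ + c·z₀ - d| / √(a² + b² + c²)
  = |(-4)·(-4) + 1·(-1) + 5·(-9) - 19| / √((-4)² + 1² + 5²)
  = |16 - 1 - 45 - 19| / √(16 + 1 + 25)
  = |-49| / √42
  = 49 / 6.481
  ≈ 7.561

7.561


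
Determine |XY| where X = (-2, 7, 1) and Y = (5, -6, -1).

d = √[(x₂-x₁)² + (y₂-y₁)² + (z₂-z₁)²]
  = √[7² + (-13)² + (-2)²]
  = √[49 + 169 + 4]
  = √222
  ≈ 14.9

14.9


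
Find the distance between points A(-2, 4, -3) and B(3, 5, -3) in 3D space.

d = √[(x₂-x₁)² + (y₂-y₁)² + (z₂-z₁)²]
  = √[5² + 1² + 0²]
  = √[25 + 1 + 0]
  = √26
  ≈ 5.099

5.099


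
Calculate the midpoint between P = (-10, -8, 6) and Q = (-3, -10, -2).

M = ((x₁+x₂)/2, (y₁+y₂)/2, (z₁+z₂)/2)
  = ((-10 - 3)/2, (-8 - 10)/2, (6 - 2)/2)
  = (-13/2, -18/2, 4/2)
  = (-6.5, -9, 2)

(-6.5, -9, 2)


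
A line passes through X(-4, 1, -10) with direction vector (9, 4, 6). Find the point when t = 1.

P(t) = X + t·d
  = (-4 + 9·1, 1 + 4·1, -10 + 6·1)
  = (-4 + 9, 1 + 4, -10 + 6)
  = (5, 5, -4)

(5, 5, -4)


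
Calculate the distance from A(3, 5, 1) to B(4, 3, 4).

d = √[(x₂-x₁)² + (y₂-y₁)² + (z₂-z₁)²]
  = √[1² + (-2)² + 3²]
  = √[1 + 4 + 9]
  = √14
  ≈ 3.742

3.742


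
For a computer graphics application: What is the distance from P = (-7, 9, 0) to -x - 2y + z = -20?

distance = |a·x₀ + b·y₀ + c·z₀ - d| / √(a² + b² + c²)
  = |(-1)·(-7) + (-2)·9 + 1·0 - (-20)| / √((-1)² + (-2)² + 1²)
  = |7 - 18 + 0 + 20| / √(1 + 4 + 1)
  = |9| / √6
  = 9 / 2.449
  ≈ 3.674

3.674


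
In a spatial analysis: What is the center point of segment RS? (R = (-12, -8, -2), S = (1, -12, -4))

M = ((x₁+x₂)/2, (y₁+y₂)/2, (z₁+z₂)/2)
  = ((-12 + 1)/2, (-8 - 12)/2, (-2 - 4)/2)
  = (-11/2, -20/2, -6/2)
  = (-5.5, -10, -3)

(-5.5, -10, -3)


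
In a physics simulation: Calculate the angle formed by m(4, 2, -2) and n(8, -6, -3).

m·n = 4·8 + 2·(-6) + (-2)·(-3) = 32 - 12 + 6 = 26
|m| = √(4² + 2² + (-2)²) = √24 ≈ 4.899
|n| = √(8² + (-6)² + (-3)²) = √109 ≈ 10.44
cos θ = (m·n)/(|m||n|) = 26/(4.899·10.44) ≈ 0.5083
θ = arccos(0.5083) ≈ 59.45°

59.45°


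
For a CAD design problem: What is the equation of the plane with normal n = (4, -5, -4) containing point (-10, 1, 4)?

The plane through P with normal n = (a, b, c) satisfies n·(r - P) = 0,
i.e. ax + by + cz = a·x₀ + b·y₀ + c·z₀.
d = 4·(-10) + (-5)·1 + (-4)·4
  = -40 - 5 - 16
  = -61
Equation: 4x - 5y - 4z = -61

4x - 5y - 4z = -61


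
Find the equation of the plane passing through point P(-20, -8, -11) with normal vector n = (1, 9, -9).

The plane through P with normal n = (a, b, c) satisfies n·(r - P) = 0,
i.e. ax + by + cz = a·x₀ + b·y₀ + c·z₀.
d = 1·(-20) + 9·(-8) + (-9)·(-11)
  = -20 - 72 + 99
  = 7
Equation: x + 9y - 9z = 7

x + 9y - 9z = 7


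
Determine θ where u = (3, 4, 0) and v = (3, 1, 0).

u·v = 3·3 + 4·1 + 0·0 = 9 + 4 + 0 = 13
|u| = √(3² + 4² + 0²) = √25 ≈ 5
|v| = √(3² + 1² + 0²) = √10 ≈ 3.162
cos θ = (u·v)/(|u||v|) = 13/(5·3.162) ≈ 0.8222
θ = arccos(0.8222) ≈ 34.7°

34.7°


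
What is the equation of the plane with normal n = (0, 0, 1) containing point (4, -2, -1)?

The plane through P with normal n = (a, b, c) satisfies n·(r - P) = 0,
i.e. ax + by + cz = a·x₀ + b·y₀ + c·z₀.
d = 0·4 + 0·(-2) + 1·(-1)
  = 0 + 0 - 1
  = -1
Equation: z = -1

z = -1


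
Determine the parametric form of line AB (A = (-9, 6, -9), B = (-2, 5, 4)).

Direction vector d = B - A = (-2 + 9, 5 - 6, 4 + 9) = (7, -1, 13)
Parametric form r = A + t·d:
x = -9 + 7t, y = 6 - t, z = -9 + 13t

x = -9 + 7t, y = 6 - t, z = -9 + 13t


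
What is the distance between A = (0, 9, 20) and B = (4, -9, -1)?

d = √[(x₂-x₁)² + (y₂-y₁)² + (z₂-z₁)²]
  = √[4² + (-18)² + (-21)²]
  = √[16 + 324 + 441]
  = √781
  ≈ 27.95

27.95


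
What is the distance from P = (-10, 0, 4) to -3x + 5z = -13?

distance = |a·x₀ + b·y₀ + c·z₀ - d| / √(a² + b² + c²)
  = |(-3)·(-10) + 0·0 + 5·4 - (-13)| / √((-3)² + 0² + 5²)
  = |30 + 0 + 20 + 13| / √(9 + 0 + 25)
  = |63| / √34
  = 63 / 5.831
  ≈ 10.8

10.8


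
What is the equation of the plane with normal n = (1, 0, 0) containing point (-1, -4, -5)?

The plane through P with normal n = (a, b, c) satisfies n·(r - P) = 0,
i.e. ax + by + cz = a·x₀ + b·y₀ + c·z₀.
d = 1·(-1) + 0·(-4) + 0·(-5)
  = -1 + 0 + 0
  = -1
Equation: x = -1

x = -1


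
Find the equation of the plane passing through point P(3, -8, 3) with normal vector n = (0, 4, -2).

The plane through P with normal n = (a, b, c) satisfies n·(r - P) = 0,
i.e. ax + by + cz = a·x₀ + b·y₀ + c·z₀.
d = 0·3 + 4·(-8) + (-2)·3
  = 0 - 32 - 6
  = -38
Equation: 4y - 2z = -38

4y - 2z = -38


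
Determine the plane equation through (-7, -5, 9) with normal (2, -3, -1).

The plane through P with normal n = (a, b, c) satisfies n·(r - P) = 0,
i.e. ax + by + cz = a·x₀ + b·y₀ + c·z₀.
d = 2·(-7) + (-3)·(-5) + (-1)·9
  = -14 + 15 - 9
  = -8
Equation: 2x - 3y - z = -8

2x - 3y - z = -8


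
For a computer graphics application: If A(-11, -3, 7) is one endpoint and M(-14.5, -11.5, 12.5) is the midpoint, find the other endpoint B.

B = 2M - A
  = (2·(-14.5) - (-11), 2·(-11.5) - (-3), 2·12.5 - 7)
  = (-29 + 11, -23 + 3, 25 - 7)
  = (-18, -20, 18)

(-18, -20, 18)


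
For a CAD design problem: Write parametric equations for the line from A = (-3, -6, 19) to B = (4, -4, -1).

Direction vector d = B - A = (4 + 3, -4 + 6, -1 - 19) = (7, 2, -20)
Parametric form r = A + t·d:
x = -3 + 7t, y = -6 + 2t, z = 19 - 20t

x = -3 + 7t, y = -6 + 2t, z = 19 - 20t


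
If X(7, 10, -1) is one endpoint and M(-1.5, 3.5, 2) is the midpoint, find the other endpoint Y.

Y = 2M - X
  = (2·(-1.5) - 7, 2·3.5 - 10, 2·2 - (-1))
  = (-3 - 7, 7 - 10, 4 + 1)
  = (-10, -3, 5)

(-10, -3, 5)


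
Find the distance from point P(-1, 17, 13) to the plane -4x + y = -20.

distance = |a·x₀ + b·y₀ + c·z₀ - d| / √(a² + b² + c²)
  = |(-4)·(-1) + 1·17 + 0·13 - (-20)| / √((-4)² + 1² + 0²)
  = |4 + 17 + 0 + 20| / √(16 + 1 + 0)
  = |41| / √17
  = 41 / 4.123
  ≈ 9.944

9.944


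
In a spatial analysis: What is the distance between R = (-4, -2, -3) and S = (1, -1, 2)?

d = √[(x₂-x₁)² + (y₂-y₁)² + (z₂-z₁)²]
  = √[5² + 1² + 5²]
  = √[25 + 1 + 25]
  = √51
  ≈ 7.141

7.141


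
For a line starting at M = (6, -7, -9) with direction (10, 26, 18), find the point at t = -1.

P(t) = M + t·d
  = (6 + 10·(-1), -7 + 26·(-1), -9 + 18·(-1))
  = (6 - 10, -7 - 26, -9 - 18)
  = (-4, -33, -27)

(-4, -33, -27)


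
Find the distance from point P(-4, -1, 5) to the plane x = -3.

distance = |a·x₀ + b·y₀ + c·z₀ - d| / √(a² + b² + c²)
  = |1·(-4) + 0·(-1) + 0·5 - (-3)| / √(1² + 0² + 0²)
  = |-4 + 0 + 0 + 3| / √(1 + 0 + 0)
  = |-1| / √1
  = 1 / 1
  ≈ 1

1


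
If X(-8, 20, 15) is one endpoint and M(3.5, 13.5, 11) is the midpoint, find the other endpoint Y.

Y = 2M - X
  = (2·3.5 - (-8), 2·13.5 - 20, 2·11 - 15)
  = (7 + 8, 27 - 20, 22 - 15)
  = (15, 7, 7)

(15, 7, 7)


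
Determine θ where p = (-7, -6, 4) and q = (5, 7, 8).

p·q = (-7)·5 + (-6)·7 + 4·8 = -35 - 42 + 32 = -45
|p| = √((-7)² + (-6)² + 4²) = √101 ≈ 10.05
|q| = √(5² + 7² + 8²) = √138 ≈ 11.75
cos θ = (p·q)/(|p||q|) = -45/(10.05·11.75) ≈ -0.3812
θ = arccos(-0.3812) ≈ 112.4°

112.4°


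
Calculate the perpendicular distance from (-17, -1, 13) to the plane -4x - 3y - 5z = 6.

distance = |a·x₀ + b·y₀ + c·z₀ - d| / √(a² + b² + c²)
  = |(-4)·(-17) + (-3)·(-1) + (-5)·13 - 6| / √((-4)² + (-3)² + (-5)²)
  = |68 + 3 - 65 - 6| / √(16 + 9 + 25)
  = |0| / √50
  = 0 / 7.071
  ≈ 0

0


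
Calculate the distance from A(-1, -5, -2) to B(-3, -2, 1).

d = √[(x₂-x₁)² + (y₂-y₁)² + (z₂-z₁)²]
  = √[(-2)² + 3² + 3²]
  = √[4 + 9 + 9]
  = √22
  ≈ 4.69

4.69


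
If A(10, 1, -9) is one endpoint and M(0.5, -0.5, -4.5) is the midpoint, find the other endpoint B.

B = 2M - A
  = (2·0.5 - 10, 2·(-0.5) - 1, 2·(-4.5) - (-9))
  = (1 - 10, -1 - 1, -9 + 9)
  = (-9, -2, 0)

(-9, -2, 0)


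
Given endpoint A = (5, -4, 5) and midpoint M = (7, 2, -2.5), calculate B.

B = 2M - A
  = (2·7 - 5, 2·2 - (-4), 2·(-2.5) - 5)
  = (14 - 5, 4 + 4, -5 - 5)
  = (9, 8, -10)

(9, 8, -10)


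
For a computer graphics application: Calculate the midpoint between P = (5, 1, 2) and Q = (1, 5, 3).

M = ((x₁+x₂)/2, (y₁+y₂)/2, (z₁+z₂)/2)
  = ((5 + 1)/2, (1 + 5)/2, (2 + 3)/2)
  = (6/2, 6/2, 5/2)
  = (3, 3, 2.5)

(3, 3, 2.5)


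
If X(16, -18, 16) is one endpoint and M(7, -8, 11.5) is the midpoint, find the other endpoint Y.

Y = 2M - X
  = (2·7 - 16, 2·(-8) - (-18), 2·11.5 - 16)
  = (14 - 16, -16 + 18, 23 - 16)
  = (-2, 2, 7)

(-2, 2, 7)


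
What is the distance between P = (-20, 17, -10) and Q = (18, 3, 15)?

d = √[(x₂-x₁)² + (y₂-y₁)² + (z₂-z₁)²]
  = √[38² + (-14)² + 25²]
  = √[1444 + 196 + 625]
  = √2265
  ≈ 47.59

47.59


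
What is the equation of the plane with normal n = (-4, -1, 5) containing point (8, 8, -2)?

The plane through P with normal n = (a, b, c) satisfies n·(r - P) = 0,
i.e. ax + by + cz = a·x₀ + b·y₀ + c·z₀.
d = (-4)·8 + (-1)·8 + 5·(-2)
  = -32 - 8 - 10
  = -50
Equation: -4x - y + 5z = -50

-4x - y + 5z = -50


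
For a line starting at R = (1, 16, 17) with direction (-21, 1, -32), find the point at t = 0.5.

P(t) = R + t·d
  = (1 + (-21)·0.5, 16 + 1·0.5, 17 + (-32)·0.5)
  = (1 - 10.5, 16 + 0.5, 17 - 16)
  = (-9.5, 16.5, 1)

(-9.5, 16.5, 1)


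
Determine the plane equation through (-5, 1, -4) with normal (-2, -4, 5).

The plane through P with normal n = (a, b, c) satisfies n·(r - P) = 0,
i.e. ax + by + cz = a·x₀ + b·y₀ + c·z₀.
d = (-2)·(-5) + (-4)·1 + 5·(-4)
  = 10 - 4 - 20
  = -14
Equation: -2x - 4y + 5z = -14

-2x - 4y + 5z = -14


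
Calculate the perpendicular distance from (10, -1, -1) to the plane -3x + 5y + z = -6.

distance = |a·x₀ + b·y₀ + c·z₀ - d| / √(a² + b² + c²)
  = |(-3)·10 + 5·(-1) + 1·(-1) - (-6)| / √((-3)² + 5² + 1²)
  = |-30 - 5 - 1 + 6| / √(9 + 25 + 1)
  = |-30| / √35
  = 30 / 5.916
  ≈ 5.071

5.071


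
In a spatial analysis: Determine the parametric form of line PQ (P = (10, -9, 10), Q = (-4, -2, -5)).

Direction vector d = Q - P = (-4 - 10, -2 + 9, -5 - 10) = (-14, 7, -15)
Parametric form r = P + t·d:
x = 10 - 14t, y = -9 + 7t, z = 10 - 15t

x = 10 - 14t, y = -9 + 7t, z = 10 - 15t


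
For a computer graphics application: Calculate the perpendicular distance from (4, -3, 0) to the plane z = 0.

distance = |a·x₀ + b·y₀ + c·z₀ - d| / √(a² + b² + c²)
  = |0·4 + 0·(-3) + 1·0 - 0| / √(0² + 0² + 1²)
  = |0 + 0 + 0 + 0| / √(0 + 0 + 1)
  = |0| / √1
  = 0 / 1
  ≈ 0

0


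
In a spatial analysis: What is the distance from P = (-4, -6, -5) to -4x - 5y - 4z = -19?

distance = |a·x₀ + b·y₀ + c·z₀ - d| / √(a² + b² + c²)
  = |(-4)·(-4) + (-5)·(-6) + (-4)·(-5) - (-19)| / √((-4)² + (-5)² + (-4)²)
  = |16 + 30 + 20 + 19| / √(16 + 25 + 16)
  = |85| / √57
  = 85 / 7.55
  ≈ 11.26

11.26


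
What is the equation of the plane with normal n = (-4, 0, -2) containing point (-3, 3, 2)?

The plane through P with normal n = (a, b, c) satisfies n·(r - P) = 0,
i.e. ax + by + cz = a·x₀ + b·y₀ + c·z₀.
d = (-4)·(-3) + 0·3 + (-2)·2
  = 12 + 0 - 4
  = 8
Equation: -4x - 2z = 8

-4x - 2z = 8


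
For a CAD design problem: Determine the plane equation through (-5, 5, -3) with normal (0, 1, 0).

The plane through P with normal n = (a, b, c) satisfies n·(r - P) = 0,
i.e. ax + by + cz = a·x₀ + b·y₀ + c·z₀.
d = 0·(-5) + 1·5 + 0·(-3)
  = 0 + 5 + 0
  = 5
Equation: y = 5

y = 5


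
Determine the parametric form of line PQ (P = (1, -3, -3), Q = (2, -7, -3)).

Direction vector d = Q - P = (2 - 1, -7 + 3, -3 + 3) = (1, -4, 0)
Parametric form r = P + t·d:
x = 1 + t, y = -3 - 4t, z = -3

x = 1 + t, y = -3 - 4t, z = -3


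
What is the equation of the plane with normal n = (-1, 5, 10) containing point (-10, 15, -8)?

The plane through P with normal n = (a, b, c) satisfies n·(r - P) = 0,
i.e. ax + by + cz = a·x₀ + b·y₀ + c·z₀.
d = (-1)·(-10) + 5·15 + 10·(-8)
  = 10 + 75 - 80
  = 5
Equation: -x + 5y + 10z = 5

-x + 5y + 10z = 5


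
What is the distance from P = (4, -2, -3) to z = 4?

distance = |a·x₀ + b·y₀ + c·z₀ - d| / √(a² + b² + c²)
  = |0·4 + 0·(-2) + 1·(-3) - 4| / √(0² + 0² + 1²)
  = |0 + 0 - 3 - 4| / √(0 + 0 + 1)
  = |-7| / √1
  = 7 / 1
  ≈ 7

7


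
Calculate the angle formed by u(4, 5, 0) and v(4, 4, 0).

u·v = 4·4 + 5·4 + 0·0 = 16 + 20 + 0 = 36
|u| = √(4² + 5² + 0²) = √41 ≈ 6.403
|v| = √(4² + 4² + 0²) = √32 ≈ 5.657
cos θ = (u·v)/(|u||v|) = 36/(6.403·5.657) ≈ 0.9939
θ = arccos(0.9939) ≈ 6.34°

6.34°


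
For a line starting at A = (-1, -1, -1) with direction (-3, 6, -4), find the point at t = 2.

P(t) = A + t·d
  = (-1 + (-3)·2, -1 + 6·2, -1 + (-4)·2)
  = (-1 - 6, -1 + 12, -1 - 8)
  = (-7, 11, -9)

(-7, 11, -9)


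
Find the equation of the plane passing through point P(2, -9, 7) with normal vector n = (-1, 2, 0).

The plane through P with normal n = (a, b, c) satisfies n·(r - P) = 0,
i.e. ax + by + cz = a·x₀ + b·y₀ + c·z₀.
d = (-1)·2 + 2·(-9) + 0·7
  = -2 - 18 + 0
  = -20
Equation: -x + 2y = -20

-x + 2y = -20


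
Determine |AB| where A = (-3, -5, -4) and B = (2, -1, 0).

d = √[(x₂-x₁)² + (y₂-y₁)² + (z₂-z₁)²]
  = √[5² + 4² + 4²]
  = √[25 + 16 + 16]
  = √57
  ≈ 7.55

7.55


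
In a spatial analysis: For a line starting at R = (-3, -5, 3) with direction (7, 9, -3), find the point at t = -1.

P(t) = R + t·d
  = (-3 + 7·(-1), -5 + 9·(-1), 3 + (-3)·(-1))
  = (-3 - 7, -5 - 9, 3 + 3)
  = (-10, -14, 6)

(-10, -14, 6)


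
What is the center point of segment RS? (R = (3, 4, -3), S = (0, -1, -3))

M = ((x₁+x₂)/2, (y₁+y₂)/2, (z₁+z₂)/2)
  = ((3 + 0)/2, (4 - 1)/2, (-3 - 3)/2)
  = (3/2, 3/2, -6/2)
  = (1.5, 1.5, -3)

(1.5, 1.5, -3)


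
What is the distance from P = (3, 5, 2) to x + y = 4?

distance = |a·x₀ + b·y₀ + c·z₀ - d| / √(a² + b² + c²)
  = |1·3 + 1·5 + 0·2 - 4| / √(1² + 1² + 0²)
  = |3 + 5 + 0 - 4| / √(1 + 1 + 0)
  = |4| / √2
  = 4 / 1.414
  ≈ 2.828

2.828


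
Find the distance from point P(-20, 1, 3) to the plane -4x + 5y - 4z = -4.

distance = |a·x₀ + b·y₀ + c·z₀ - d| / √(a² + b² + c²)
  = |(-4)·(-20) + 5·1 + (-4)·3 - (-4)| / √((-4)² + 5² + (-4)²)
  = |80 + 5 - 12 + 4| / √(16 + 25 + 16)
  = |77| / √57
  = 77 / 7.55
  ≈ 10.2

10.2


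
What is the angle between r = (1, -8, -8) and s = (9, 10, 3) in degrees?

r·s = 1·9 + (-8)·10 + (-8)·3 = 9 - 80 - 24 = -95
|r| = √(1² + (-8)² + (-8)²) = √129 ≈ 11.36
|s| = √(9² + 10² + 3²) = √190 ≈ 13.78
cos θ = (r·s)/(|r||s|) = -95/(11.36·13.78) ≈ -0.6068
θ = arccos(-0.6068) ≈ 127.4°

127.4°


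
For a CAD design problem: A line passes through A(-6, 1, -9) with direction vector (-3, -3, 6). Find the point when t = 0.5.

P(t) = A + t·d
  = (-6 + (-3)·0.5, 1 + (-3)·0.5, -9 + 6·0.5)
  = (-6 - 1.5, 1 - 1.5, -9 + 3)
  = (-7.5, -0.5, -6)

(-7.5, -0.5, -6)


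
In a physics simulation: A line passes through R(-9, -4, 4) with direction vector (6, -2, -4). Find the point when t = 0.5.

P(t) = R + t·d
  = (-9 + 6·0.5, -4 + (-2)·0.5, 4 + (-4)·0.5)
  = (-9 + 3, -4 - 1, 4 - 2)
  = (-6, -5, 2)

(-6, -5, 2)


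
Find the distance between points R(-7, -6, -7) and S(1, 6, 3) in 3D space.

d = √[(x₂-x₁)² + (y₂-y₁)² + (z₂-z₁)²]
  = √[8² + 12² + 10²]
  = √[64 + 144 + 100]
  = √308
  ≈ 17.55

17.55


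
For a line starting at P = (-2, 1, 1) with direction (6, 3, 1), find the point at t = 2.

P(t) = P + t·d
  = (-2 + 6·2, 1 + 3·2, 1 + 1·2)
  = (-2 + 12, 1 + 6, 1 + 2)
  = (10, 7, 3)

(10, 7, 3)


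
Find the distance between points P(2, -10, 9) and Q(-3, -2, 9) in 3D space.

d = √[(x₂-x₁)² + (y₂-y₁)² + (z₂-z₁)²]
  = √[(-5)² + 8² + 0²]
  = √[25 + 64 + 0]
  = √89
  ≈ 9.434

9.434


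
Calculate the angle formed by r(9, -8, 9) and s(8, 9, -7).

r·s = 9·8 + (-8)·9 + 9·(-7) = 72 - 72 - 63 = -63
|r| = √(9² + (-8)² + 9²) = √226 ≈ 15.03
|s| = √(8² + 9² + (-7)²) = √194 ≈ 13.93
cos θ = (r·s)/(|r||s|) = -63/(15.03·13.93) ≈ -0.3009
θ = arccos(-0.3009) ≈ 107.5°

107.5°


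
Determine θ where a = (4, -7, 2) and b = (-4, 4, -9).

a·b = 4·(-4) + (-7)·4 + 2·(-9) = -16 - 28 - 18 = -62
|a| = √(4² + (-7)² + 2²) = √69 ≈ 8.307
|b| = √((-4)² + 4² + (-9)²) = √113 ≈ 10.63
cos θ = (a·b)/(|a||b|) = -62/(8.307·10.63) ≈ -0.7021
θ = arccos(-0.7021) ≈ 134.6°

134.6°


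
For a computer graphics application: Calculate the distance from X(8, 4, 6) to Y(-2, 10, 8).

d = √[(x₂-x₁)² + (y₂-y₁)² + (z₂-z₁)²]
  = √[(-10)² + 6² + 2²]
  = √[100 + 36 + 4]
  = √140
  ≈ 11.83

11.83


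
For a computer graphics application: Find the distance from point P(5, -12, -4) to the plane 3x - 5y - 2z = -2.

distance = |a·x₀ + b·y₀ + c·z₀ - d| / √(a² + b² + c²)
  = |3·5 + (-5)·(-12) + (-2)·(-4) - (-2)| / √(3² + (-5)² + (-2)²)
  = |15 + 60 + 8 + 2| / √(9 + 25 + 4)
  = |85| / √38
  = 85 / 6.164
  ≈ 13.79

13.79


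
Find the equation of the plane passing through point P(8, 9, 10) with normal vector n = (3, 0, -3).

The plane through P with normal n = (a, b, c) satisfies n·(r - P) = 0,
i.e. ax + by + cz = a·x₀ + b·y₀ + c·z₀.
d = 3·8 + 0·9 + (-3)·10
  = 24 + 0 - 30
  = -6
Equation: 3x - 3z = -6

3x - 3z = -6


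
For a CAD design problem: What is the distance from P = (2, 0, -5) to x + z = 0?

distance = |a·x₀ + b·y₀ + c·z₀ - d| / √(a² + b² + c²)
  = |1·2 + 0·0 + 1·(-5) - 0| / √(1² + 0² + 1²)
  = |2 + 0 - 5 + 0| / √(1 + 0 + 1)
  = |-3| / √2
  = 3 / 1.414
  ≈ 2.121

2.121


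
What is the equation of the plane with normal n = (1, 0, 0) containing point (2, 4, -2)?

The plane through P with normal n = (a, b, c) satisfies n·(r - P) = 0,
i.e. ax + by + cz = a·x₀ + b·y₀ + c·z₀.
d = 1·2 + 0·4 + 0·(-2)
  = 2 + 0 + 0
  = 2
Equation: x = 2

x = 2


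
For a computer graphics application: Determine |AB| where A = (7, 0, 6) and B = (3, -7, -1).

d = √[(x₂-x₁)² + (y₂-y₁)² + (z₂-z₁)²]
  = √[(-4)² + (-7)² + (-7)²]
  = √[16 + 49 + 49]
  = √114
  ≈ 10.68

10.68


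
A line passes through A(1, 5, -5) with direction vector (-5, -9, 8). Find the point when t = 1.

P(t) = A + t·d
  = (1 + (-5)·1, 5 + (-9)·1, -5 + 8·1)
  = (1 - 5, 5 - 9, -5 + 8)
  = (-4, -4, 3)

(-4, -4, 3)


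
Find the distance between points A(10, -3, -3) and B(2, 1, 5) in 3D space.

d = √[(x₂-x₁)² + (y₂-y₁)² + (z₂-z₁)²]
  = √[(-8)² + 4² + 8²]
  = √[64 + 16 + 64]
  = √144
  ≈ 12

12


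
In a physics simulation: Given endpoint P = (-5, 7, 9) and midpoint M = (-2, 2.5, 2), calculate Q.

Q = 2M - P
  = (2·(-2) - (-5), 2·2.5 - 7, 2·2 - 9)
  = (-4 + 5, 5 - 7, 4 - 9)
  = (1, -2, -5)

(1, -2, -5)


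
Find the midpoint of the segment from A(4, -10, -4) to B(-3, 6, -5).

M = ((x₁+x₂)/2, (y₁+y₂)/2, (z₁+z₂)/2)
  = ((4 - 3)/2, (-10 + 6)/2, (-4 - 5)/2)
  = (1/2, -4/2, -9/2)
  = (0.5, -2, -4.5)

(0.5, -2, -4.5)


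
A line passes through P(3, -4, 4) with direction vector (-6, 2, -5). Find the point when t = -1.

P(t) = P + t·d
  = (3 + (-6)·(-1), -4 + 2·(-1), 4 + (-5)·(-1))
  = (3 + 6, -4 - 2, 4 + 5)
  = (9, -6, 9)

(9, -6, 9)


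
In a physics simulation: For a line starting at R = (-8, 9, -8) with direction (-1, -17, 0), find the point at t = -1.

P(t) = R + t·d
  = (-8 + (-1)·(-1), 9 + (-17)·(-1), -8 + 0·(-1))
  = (-8 + 1, 9 + 17, -8 + 0)
  = (-7, 26, -8)

(-7, 26, -8)


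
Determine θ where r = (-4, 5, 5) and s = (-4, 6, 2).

r·s = (-4)·(-4) + 5·6 + 5·2 = 16 + 30 + 10 = 56
|r| = √((-4)² + 5² + 5²) = √66 ≈ 8.124
|s| = √((-4)² + 6² + 2²) = √56 ≈ 7.483
cos θ = (r·s)/(|r||s|) = 56/(8.124·7.483) ≈ 0.9211
θ = arccos(0.9211) ≈ 22.91°

22.91°


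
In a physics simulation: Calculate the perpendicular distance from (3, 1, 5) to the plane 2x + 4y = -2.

distance = |a·x₀ + b·y₀ + c·z₀ - d| / √(a² + b² + c²)
  = |2·3 + 4·1 + 0·5 - (-2)| / √(2² + 4² + 0²)
  = |6 + 4 + 0 + 2| / √(4 + 16 + 0)
  = |12| / √20
  = 12 / 4.472
  ≈ 2.683

2.683


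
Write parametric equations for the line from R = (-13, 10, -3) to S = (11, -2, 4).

Direction vector d = S - R = (11 + 13, -2 - 10, 4 + 3) = (24, -12, 7)
Parametric form r = R + t·d:
x = -13 + 24t, y = 10 - 12t, z = -3 + 7t

x = -13 + 24t, y = 10 - 12t, z = -3 + 7t


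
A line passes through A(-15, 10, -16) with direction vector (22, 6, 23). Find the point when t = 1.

P(t) = A + t·d
  = (-15 + 22·1, 10 + 6·1, -16 + 23·1)
  = (-15 + 22, 10 + 6, -16 + 23)
  = (7, 16, 7)

(7, 16, 7)


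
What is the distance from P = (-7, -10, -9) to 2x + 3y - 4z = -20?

distance = |a·x₀ + b·y₀ + c·z₀ - d| / √(a² + b² + c²)
  = |2·(-7) + 3·(-10) + (-4)·(-9) - (-20)| / √(2² + 3² + (-4)²)
  = |-14 - 30 + 36 + 20| / √(4 + 9 + 16)
  = |12| / √29
  = 12 / 5.385
  ≈ 2.228

2.228


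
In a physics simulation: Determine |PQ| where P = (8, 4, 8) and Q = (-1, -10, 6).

d = √[(x₂-x₁)² + (y₂-y₁)² + (z₂-z₁)²]
  = √[(-9)² + (-14)² + (-2)²]
  = √[81 + 196 + 4]
  = √281
  ≈ 16.76

16.76


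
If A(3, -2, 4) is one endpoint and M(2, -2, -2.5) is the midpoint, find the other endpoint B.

B = 2M - A
  = (2·2 - 3, 2·(-2) - (-2), 2·(-2.5) - 4)
  = (4 - 3, -4 + 2, -5 - 4)
  = (1, -2, -9)

(1, -2, -9)


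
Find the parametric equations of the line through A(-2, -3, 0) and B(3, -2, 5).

Direction vector d = B - A = (3 + 2, -2 + 3, 5 + 0) = (5, 1, 5)
Parametric form r = A + t·d:
x = -2 + 5t, y = -3 + t, z = 0 + 5t

x = -2 + 5t, y = -3 + t, z = 0 + 5t


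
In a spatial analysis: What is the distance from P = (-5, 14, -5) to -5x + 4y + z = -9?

distance = |a·x₀ + b·y₀ + c·z₀ - d| / √(a² + b² + c²)
  = |(-5)·(-5) + 4·14 + 1·(-5) - (-9)| / √((-5)² + 4² + 1²)
  = |25 + 56 - 5 + 9| / √(25 + 16 + 1)
  = |85| / √42
  = 85 / 6.481
  ≈ 13.12

13.12


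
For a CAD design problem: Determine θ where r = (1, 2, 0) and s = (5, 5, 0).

r·s = 1·5 + 2·5 + 0·0 = 5 + 10 + 0 = 15
|r| = √(1² + 2² + 0²) = √5 ≈ 2.236
|s| = √(5² + 5² + 0²) = √50 ≈ 7.071
cos θ = (r·s)/(|r||s|) = 15/(2.236·7.071) ≈ 0.9487
θ = arccos(0.9487) ≈ 18.43°

18.43°


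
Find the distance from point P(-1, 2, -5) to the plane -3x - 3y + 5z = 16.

distance = |a·x₀ + b·y₀ + c·z₀ - d| / √(a² + b² + c²)
  = |(-3)·(-1) + (-3)·2 + 5·(-5) - 16| / √((-3)² + (-3)² + 5²)
  = |3 - 6 - 25 - 16| / √(9 + 9 + 25)
  = |-44| / √43
  = 44 / 6.557
  ≈ 6.71

6.71


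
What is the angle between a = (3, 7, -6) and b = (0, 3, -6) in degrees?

a·b = 3·0 + 7·3 + (-6)·(-6) = 0 + 21 + 36 = 57
|a| = √(3² + 7² + (-6)²) = √94 ≈ 9.695
|b| = √(0² + 3² + (-6)²) = √45 ≈ 6.708
cos θ = (a·b)/(|a||b|) = 57/(9.695·6.708) ≈ 0.8764
θ = arccos(0.8764) ≈ 28.79°

28.79°


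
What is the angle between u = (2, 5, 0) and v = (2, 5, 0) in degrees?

u·v = 2·2 + 5·5 + 0·0 = 4 + 25 + 0 = 29
|u| = √(2² + 5² + 0²) = √29 ≈ 5.385
|v| = √(2² + 5² + 0²) = √29 ≈ 5.385
cos θ = (u·v)/(|u||v|) = 29/(5.385·5.385) ≈ 1
θ = arccos(1) ≈ 0°

0°


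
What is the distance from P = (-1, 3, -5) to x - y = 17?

distance = |a·x₀ + b·y₀ + c·z₀ - d| / √(a² + b² + c²)
  = |1·(-1) + (-1)·3 + 0·(-5) - 17| / √(1² + (-1)² + 0²)
  = |-1 - 3 + 0 - 17| / √(1 + 1 + 0)
  = |-21| / √2
  = 21 / 1.414
  ≈ 14.85

14.85


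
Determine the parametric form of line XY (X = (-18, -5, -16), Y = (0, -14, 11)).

Direction vector d = Y - X = (0 + 18, -14 + 5, 11 + 16) = (18, -9, 27)
Parametric form r = X + t·d:
x = -18 + 18t, y = -5 - 9t, z = -16 + 27t

x = -18 + 18t, y = -5 - 9t, z = -16 + 27t


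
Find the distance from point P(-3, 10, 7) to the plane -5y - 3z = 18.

distance = |a·x₀ + b·y₀ + c·z₀ - d| / √(a² + b² + c²)
  = |0·(-3) + (-5)·10 + (-3)·7 - 18| / √(0² + (-5)² + (-3)²)
  = |0 - 50 - 21 - 18| / √(0 + 25 + 9)
  = |-89| / √34
  = 89 / 5.831
  ≈ 15.26

15.26


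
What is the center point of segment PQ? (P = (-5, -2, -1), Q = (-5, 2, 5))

M = ((x₁+x₂)/2, (y₁+y₂)/2, (z₁+z₂)/2)
  = ((-5 - 5)/2, (-2 + 2)/2, (-1 + 5)/2)
  = (-10/2, 0/2, 4/2)
  = (-5, 0, 2)

(-5, 0, 2)


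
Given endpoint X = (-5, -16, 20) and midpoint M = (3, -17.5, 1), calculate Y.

Y = 2M - X
  = (2·3 - (-5), 2·(-17.5) - (-16), 2·1 - 20)
  = (6 + 5, -35 + 16, 2 - 20)
  = (11, -19, -18)

(11, -19, -18)


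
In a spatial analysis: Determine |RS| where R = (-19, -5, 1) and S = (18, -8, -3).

d = √[(x₂-x₁)² + (y₂-y₁)² + (z₂-z₁)²]
  = √[37² + (-3)² + (-4)²]
  = √[1369 + 9 + 16]
  = √1394
  ≈ 37.34

37.34


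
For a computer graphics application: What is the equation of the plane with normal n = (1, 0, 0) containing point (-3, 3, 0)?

The plane through P with normal n = (a, b, c) satisfies n·(r - P) = 0,
i.e. ax + by + cz = a·x₀ + b·y₀ + c·z₀.
d = 1·(-3) + 0·3 + 0·0
  = -3 + 0 + 0
  = -3
Equation: x = -3

x = -3


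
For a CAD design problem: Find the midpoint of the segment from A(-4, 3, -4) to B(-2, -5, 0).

M = ((x₁+x₂)/2, (y₁+y₂)/2, (z₁+z₂)/2)
  = ((-4 - 2)/2, (3 - 5)/2, (-4 + 0)/2)
  = (-6/2, -2/2, -4/2)
  = (-3, -1, -2)

(-3, -1, -2)


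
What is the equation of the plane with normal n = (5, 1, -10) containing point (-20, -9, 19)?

The plane through P with normal n = (a, b, c) satisfies n·(r - P) = 0,
i.e. ax + by + cz = a·x₀ + b·y₀ + c·z₀.
d = 5·(-20) + 1·(-9) + (-10)·19
  = -100 - 9 - 190
  = -299
Equation: 5x + y - 10z = -299

5x + y - 10z = -299


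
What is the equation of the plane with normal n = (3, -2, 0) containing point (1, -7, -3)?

The plane through P with normal n = (a, b, c) satisfies n·(r - P) = 0,
i.e. ax + by + cz = a·x₀ + b·y₀ + c·z₀.
d = 3·1 + (-2)·(-7) + 0·(-3)
  = 3 + 14 + 0
  = 17
Equation: 3x - 2y = 17

3x - 2y = 17


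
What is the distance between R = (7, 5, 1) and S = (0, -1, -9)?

d = √[(x₂-x₁)² + (y₂-y₁)² + (z₂-z₁)²]
  = √[(-7)² + (-6)² + (-10)²]
  = √[49 + 36 + 100]
  = √185
  ≈ 13.6

13.6


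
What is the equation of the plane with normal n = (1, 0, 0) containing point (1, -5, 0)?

The plane through P with normal n = (a, b, c) satisfies n·(r - P) = 0,
i.e. ax + by + cz = a·x₀ + b·y₀ + c·z₀.
d = 1·1 + 0·(-5) + 0·0
  = 1 + 0 + 0
  = 1
Equation: x = 1

x = 1


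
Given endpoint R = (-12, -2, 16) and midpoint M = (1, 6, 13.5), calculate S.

S = 2M - R
  = (2·1 - (-12), 2·6 - (-2), 2·13.5 - 16)
  = (2 + 12, 12 + 2, 27 - 16)
  = (14, 14, 11)

(14, 14, 11)


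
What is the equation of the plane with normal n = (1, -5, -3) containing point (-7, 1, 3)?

The plane through P with normal n = (a, b, c) satisfies n·(r - P) = 0,
i.e. ax + by + cz = a·x₀ + b·y₀ + c·z₀.
d = 1·(-7) + (-5)·1 + (-3)·3
  = -7 - 5 - 9
  = -21
Equation: x - 5y - 3z = -21

x - 5y - 3z = -21


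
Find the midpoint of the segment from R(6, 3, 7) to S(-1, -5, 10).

M = ((x₁+x₂)/2, (y₁+y₂)/2, (z₁+z₂)/2)
  = ((6 - 1)/2, (3 - 5)/2, (7 + 10)/2)
  = (5/2, -2/2, 17/2)
  = (2.5, -1, 8.5)

(2.5, -1, 8.5)


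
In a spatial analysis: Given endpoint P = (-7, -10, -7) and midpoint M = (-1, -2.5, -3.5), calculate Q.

Q = 2M - P
  = (2·(-1) - (-7), 2·(-2.5) - (-10), 2·(-3.5) - (-7))
  = (-2 + 7, -5 + 10, -7 + 7)
  = (5, 5, 0)

(5, 5, 0)


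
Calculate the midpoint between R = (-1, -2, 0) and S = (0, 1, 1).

M = ((x₁+x₂)/2, (y₁+y₂)/2, (z₁+z₂)/2)
  = ((-1 + 0)/2, (-2 + 1)/2, (0 + 1)/2)
  = (-1/2, -1/2, 1/2)
  = (-0.5, -0.5, 0.5)

(-0.5, -0.5, 0.5)


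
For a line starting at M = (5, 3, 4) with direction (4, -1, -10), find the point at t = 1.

P(t) = M + t·d
  = (5 + 4·1, 3 + (-1)·1, 4 + (-10)·1)
  = (5 + 4, 3 - 1, 4 - 10)
  = (9, 2, -6)

(9, 2, -6)


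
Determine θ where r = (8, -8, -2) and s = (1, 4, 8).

r·s = 8·1 + (-8)·4 + (-2)·8 = 8 - 32 - 16 = -40
|r| = √(8² + (-8)² + (-2)²) = √132 ≈ 11.49
|s| = √(1² + 4² + 8²) = √81 ≈ 9
cos θ = (r·s)/(|r||s|) = -40/(11.49·9) ≈ -0.3868
θ = arccos(-0.3868) ≈ 112.8°

112.8°


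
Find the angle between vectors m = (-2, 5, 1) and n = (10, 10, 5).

m·n = (-2)·10 + 5·10 + 1·5 = -20 + 50 + 5 = 35
|m| = √((-2)² + 5² + 1²) = √30 ≈ 5.477
|n| = √(10² + 10² + 5²) = √225 ≈ 15
cos θ = (m·n)/(|m||n|) = 35/(5.477·15) ≈ 0.426
θ = arccos(0.426) ≈ 64.79°

64.79°


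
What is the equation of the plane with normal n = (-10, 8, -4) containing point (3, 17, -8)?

The plane through P with normal n = (a, b, c) satisfies n·(r - P) = 0,
i.e. ax + by + cz = a·x₀ + b·y₀ + c·z₀.
d = (-10)·3 + 8·17 + (-4)·(-8)
  = -30 + 136 + 32
  = 138
Equation: -10x + 8y - 4z = 138

-10x + 8y - 4z = 138


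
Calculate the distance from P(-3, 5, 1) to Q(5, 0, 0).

d = √[(x₂-x₁)² + (y₂-y₁)² + (z₂-z₁)²]
  = √[8² + (-5)² + (-1)²]
  = √[64 + 25 + 1]
  = √90
  ≈ 9.487

9.487


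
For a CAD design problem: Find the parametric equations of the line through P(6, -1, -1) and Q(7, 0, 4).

Direction vector d = Q - P = (7 - 6, 0 + 1, 4 + 1) = (1, 1, 5)
Parametric form r = P + t·d:
x = 6 + t, y = -1 + t, z = -1 + 5t

x = 6 + t, y = -1 + t, z = -1 + 5t


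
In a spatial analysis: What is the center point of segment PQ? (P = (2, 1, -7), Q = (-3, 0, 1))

M = ((x₁+x₂)/2, (y₁+y₂)/2, (z₁+z₂)/2)
  = ((2 - 3)/2, (1 + 0)/2, (-7 + 1)/2)
  = (-1/2, 1/2, -6/2)
  = (-0.5, 0.5, -3)

(-0.5, 0.5, -3)


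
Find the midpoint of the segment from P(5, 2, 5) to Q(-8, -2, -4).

M = ((x₁+x₂)/2, (y₁+y₂)/2, (z₁+z₂)/2)
  = ((5 - 8)/2, (2 - 2)/2, (5 - 4)/2)
  = (-3/2, 0/2, 1/2)
  = (-1.5, 0, 0.5)

(-1.5, 0, 0.5)


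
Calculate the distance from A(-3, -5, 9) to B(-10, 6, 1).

d = √[(x₂-x₁)² + (y₂-y₁)² + (z₂-z₁)²]
  = √[(-7)² + 11² + (-8)²]
  = √[49 + 121 + 64]
  = √234
  ≈ 15.3

15.3


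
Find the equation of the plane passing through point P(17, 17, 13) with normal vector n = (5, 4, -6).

The plane through P with normal n = (a, b, c) satisfies n·(r - P) = 0,
i.e. ax + by + cz = a·x₀ + b·y₀ + c·z₀.
d = 5·17 + 4·17 + (-6)·13
  = 85 + 68 - 78
  = 75
Equation: 5x + 4y - 6z = 75

5x + 4y - 6z = 75


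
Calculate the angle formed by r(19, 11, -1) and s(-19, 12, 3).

r·s = 19·(-19) + 11·12 + (-1)·3 = -361 + 132 - 3 = -232
|r| = √(19² + 11² + (-1)²) = √483 ≈ 21.98
|s| = √((-19)² + 12² + 3²) = √514 ≈ 22.67
cos θ = (r·s)/(|r||s|) = -232/(21.98·22.67) ≈ -0.4656
θ = arccos(-0.4656) ≈ 117.8°

117.8°


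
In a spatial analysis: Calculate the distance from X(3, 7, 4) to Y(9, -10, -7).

d = √[(x₂-x₁)² + (y₂-y₁)² + (z₂-z₁)²]
  = √[6² + (-17)² + (-11)²]
  = √[36 + 289 + 121]
  = √446
  ≈ 21.12

21.12


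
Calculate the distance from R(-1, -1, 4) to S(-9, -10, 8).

d = √[(x₂-x₁)² + (y₂-y₁)² + (z₂-z₁)²]
  = √[(-8)² + (-9)² + 4²]
  = √[64 + 81 + 16]
  = √161
  ≈ 12.69

12.69


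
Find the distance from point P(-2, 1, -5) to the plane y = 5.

distance = |a·x₀ + b·y₀ + c·z₀ - d| / √(a² + b² + c²)
  = |0·(-2) + 1·1 + 0·(-5) - 5| / √(0² + 1² + 0²)
  = |0 + 1 + 0 - 5| / √(0 + 1 + 0)
  = |-4| / √1
  = 4 / 1
  ≈ 4

4


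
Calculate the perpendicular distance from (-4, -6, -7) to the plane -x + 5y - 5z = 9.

distance = |a·x₀ + b·y₀ + c·z₀ - d| / √(a² + b² + c²)
  = |(-1)·(-4) + 5·(-6) + (-5)·(-7) - 9| / √((-1)² + 5² + (-5)²)
  = |4 - 30 + 35 - 9| / √(1 + 25 + 25)
  = |0| / √51
  = 0 / 7.141
  ≈ 0

0


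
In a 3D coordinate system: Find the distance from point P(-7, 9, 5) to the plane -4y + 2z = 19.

distance = |a·x₀ + b·y₀ + c·z₀ - d| / √(a² + b² + c²)
  = |0·(-7) + (-4)·9 + 2·5 - 19| / √(0² + (-4)² + 2²)
  = |0 - 36 + 10 - 19| / √(0 + 16 + 4)
  = |-45| / √20
  = 45 / 4.472
  ≈ 10.06

10.06


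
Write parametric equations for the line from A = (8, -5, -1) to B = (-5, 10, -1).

Direction vector d = B - A = (-5 - 8, 10 + 5, -1 + 1) = (-13, 15, 0)
Parametric form r = A + t·d:
x = 8 - 13t, y = -5 + 15t, z = -1

x = 8 - 13t, y = -5 + 15t, z = -1


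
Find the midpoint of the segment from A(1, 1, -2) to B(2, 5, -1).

M = ((x₁+x₂)/2, (y₁+y₂)/2, (z₁+z₂)/2)
  = ((1 + 2)/2, (1 + 5)/2, (-2 - 1)/2)
  = (3/2, 6/2, -3/2)
  = (1.5, 3, -1.5)

(1.5, 3, -1.5)


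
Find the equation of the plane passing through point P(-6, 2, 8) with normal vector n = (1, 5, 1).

The plane through P with normal n = (a, b, c) satisfies n·(r - P) = 0,
i.e. ax + by + cz = a·x₀ + b·y₀ + c·z₀.
d = 1·(-6) + 5·2 + 1·8
  = -6 + 10 + 8
  = 12
Equation: x + 5y + z = 12

x + 5y + z = 12
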